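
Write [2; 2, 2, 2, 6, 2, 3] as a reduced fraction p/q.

Using pₖ = aₖpₖ₋₁ + pₖ₋₂ and qₖ = aₖqₖ₋₁ + qₖ₋₂:
  k=0: a=2, p=2, q=1
  k=1: a=2, p=5, q=2
  k=2: a=2, p=12, q=5
  k=3: a=2, p=29, q=12
  k=4: a=6, p=186, q=77
  k=5: a=2, p=401, q=166
  k=6: a=3, p=1389, q=575

1389/575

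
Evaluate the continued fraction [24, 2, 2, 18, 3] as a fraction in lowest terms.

6857/281

Using pₖ = aₖpₖ₋₁ + pₖ₋₂ and qₖ = aₖqₖ₋₁ + qₖ₋₂:
  k=0: a=24, p=24, q=1
  k=1: a=2, p=49, q=2
  k=2: a=2, p=122, q=5
  k=3: a=18, p=2245, q=92
  k=4: a=3, p=6857, q=281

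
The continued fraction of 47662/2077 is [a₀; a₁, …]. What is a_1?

47662 = 22·2077 + 1968   →  a_0 = 22
2077 = 1·1968 + 109   →  a_1 = 1

1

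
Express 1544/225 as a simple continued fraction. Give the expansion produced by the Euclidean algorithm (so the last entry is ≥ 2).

1544 = 6*225 + 194
225 = 1*194 + 31
194 = 6*31 + 8
31 = 3*8 + 7
8 = 1*7 + 1
7 = 7*1 + 0  (stop)
So 1544/225 = [6; 1, 6, 3, 1, 7].

[6; 1, 6, 3, 1, 7]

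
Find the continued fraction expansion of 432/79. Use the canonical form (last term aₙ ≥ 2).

[5; 2, 7, 2, 2]

432 = 5*79 + 37
79 = 2*37 + 5
37 = 7*5 + 2
5 = 2*2 + 1
2 = 2*1 + 0  (stop)
So 432/79 = [5; 2, 7, 2, 2].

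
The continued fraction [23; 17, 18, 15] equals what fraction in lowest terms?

106577/4622

Fold from the inside: start with 15/1.
  18 + 1/15 = 271/15
  17 + 15/271 = 4622/271
  23 + 271/4622 = 106577/4622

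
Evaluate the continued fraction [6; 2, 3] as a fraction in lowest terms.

45/7

Using pₖ = aₖpₖ₋₁ + pₖ₋₂ and qₖ = aₖqₖ₋₁ + qₖ₋₂:
  k=0: a=6, p=6, q=1
  k=1: a=2, p=13, q=2
  k=2: a=3, p=45, q=7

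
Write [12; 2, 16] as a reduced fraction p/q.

Using pₖ = aₖpₖ₋₁ + pₖ₋₂ and qₖ = aₖqₖ₋₁ + qₖ₋₂:
  k=0: a=12, p=12, q=1
  k=1: a=2, p=25, q=2
  k=2: a=16, p=412, q=33

412/33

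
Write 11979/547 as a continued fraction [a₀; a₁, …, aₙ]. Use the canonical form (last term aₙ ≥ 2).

[21; 1, 8, 1, 17, 3]

11979 = 21×547 + 492
547 = 1×492 + 55
492 = 8×55 + 52
55 = 1×52 + 3
52 = 17×3 + 1
3 = 3×1 + 0  (stop)
So 11979/547 = [21; 1, 8, 1, 17, 3].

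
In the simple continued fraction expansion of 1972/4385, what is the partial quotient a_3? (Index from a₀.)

1972 = 0·4385 + 1972   →  a_0 = 0
4385 = 2·1972 + 441   →  a_1 = 2
1972 = 4·441 + 208   →  a_2 = 4
441 = 2·208 + 25   →  a_3 = 2

2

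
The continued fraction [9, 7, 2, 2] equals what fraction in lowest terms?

Fold from the inside: start with 2/1.
  2 + 1/2 = 5/2
  7 + 2/5 = 37/5
  9 + 5/37 = 338/37

338/37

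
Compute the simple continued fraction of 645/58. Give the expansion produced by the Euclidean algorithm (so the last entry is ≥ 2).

[11; 8, 3, 2]

645 = 11×58 + 7
58 = 8×7 + 2
7 = 3×2 + 1
2 = 2×1 + 0  (stop)
So 645/58 = [11; 8, 3, 2].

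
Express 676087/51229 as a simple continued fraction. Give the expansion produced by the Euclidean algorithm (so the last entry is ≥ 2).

[13; 5, 14, 1, 8, 18, 1, 3]

676087 = 13×51229 + 10110
51229 = 5×10110 + 679
10110 = 14×679 + 604
679 = 1×604 + 75
604 = 8×75 + 4
75 = 18×4 + 3
4 = 1×3 + 1
3 = 3×1 + 0  (stop)
So 676087/51229 = [13; 5, 14, 1, 8, 18, 1, 3].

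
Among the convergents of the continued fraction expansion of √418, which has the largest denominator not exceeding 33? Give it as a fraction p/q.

184/9

√418 = [20; 2, 4, 20, 4, 2, 40, …] (period length 6).
Convergents:
  p_0/q_0 = 20/1
  p_1/q_1 = 41/2
  p_2/q_2 = 184/9
  p_3/q_3 = 3721/182
q_2 = 9 ≤ 33 < 182 = q_3, so the answer is 184/9.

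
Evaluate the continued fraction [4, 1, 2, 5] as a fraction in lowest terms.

75/16

Fold from the inside: start with 5/1.
  2 + 1/5 = 11/5
  1 + 5/11 = 16/11
  4 + 11/16 = 75/16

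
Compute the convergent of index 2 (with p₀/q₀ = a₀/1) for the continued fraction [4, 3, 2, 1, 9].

Using pₖ = aₖpₖ₋₁ + pₖ₋₂, qₖ = aₖqₖ₋₁ + qₖ₋₂ (with p₋₁=1, p₋₂=0, q₋₁=0, q₋₂=1):
  k=0: a=4, p=4, q=1
  k=1: a=3, p=13, q=3
  k=2: a=2, p=30, q=7

30/7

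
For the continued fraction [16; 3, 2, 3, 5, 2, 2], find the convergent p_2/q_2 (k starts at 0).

Using pₖ = aₖpₖ₋₁ + pₖ₋₂, qₖ = aₖqₖ₋₁ + qₖ₋₂ (with p₋₁=1, p₋₂=0, q₋₁=0, q₋₂=1):
  k=0: a=16, p=16, q=1
  k=1: a=3, p=49, q=3
  k=2: a=2, p=114, q=7

114/7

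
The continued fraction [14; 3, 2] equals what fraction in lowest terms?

Fold from the inside: start with 2/1.
  3 + 1/2 = 7/2
  14 + 2/7 = 100/7

100/7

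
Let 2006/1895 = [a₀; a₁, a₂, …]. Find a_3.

2006 = 1·1895 + 111   →  a_0 = 1
1895 = 17·111 + 8   →  a_1 = 17
111 = 13·8 + 7   →  a_2 = 13
8 = 1·7 + 1   →  a_3 = 1

1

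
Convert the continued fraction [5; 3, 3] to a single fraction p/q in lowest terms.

Fold from the inside: start with 3/1.
  3 + 1/3 = 10/3
  5 + 3/10 = 53/10

53/10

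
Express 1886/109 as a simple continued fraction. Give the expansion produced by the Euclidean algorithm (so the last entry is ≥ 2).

[17; 3, 3, 3, 3]

1886 = 17·109 + 33
109 = 3·33 + 10
33 = 3·10 + 3
10 = 3·3 + 1
3 = 3·1 + 0  (stop)
So 1886/109 = [17; 3, 3, 3, 3].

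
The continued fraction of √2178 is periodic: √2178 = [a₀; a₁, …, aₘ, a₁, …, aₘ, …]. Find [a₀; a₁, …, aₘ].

a₀ = ⌊√2178⌋ = 46.
With m₀=0, d₀=1 and mₖ₊₁ = dₖaₖ − mₖ, dₖ₊₁ = (n − mₖ₊₁²)/dₖ, aₖ₊₁ = ⌊(a₀+mₖ₊₁)/dₖ₊₁⌋:
  k=1: m=46, d=62, a=1
  k=2: m=16, d=31, a=2
  k=3: m=46, d=2, a=46
  k=4: m=46, d=31, a=2
  k=5: m=16, d=62, a=1
  k=6: m=46, d=1, a=92
d=1 and a=2a₀=92 at k=6, so the next step gives (m, d) = (46, 62) again — its k=1 value — and the period has length 6.

[46; 1, 2, 46, 2, 1, 92]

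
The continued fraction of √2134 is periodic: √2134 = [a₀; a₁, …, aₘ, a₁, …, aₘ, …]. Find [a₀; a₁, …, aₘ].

[46; 5, 8, 5, 92]

a₀ = ⌊√2134⌋ = 46.
With m₀=0, d₀=1 and mₖ₊₁ = dₖaₖ − mₖ, dₖ₊₁ = (n − mₖ₊₁²)/dₖ, aₖ₊₁ = ⌊(a₀+mₖ₊₁)/dₖ₊₁⌋:
  k=1: m=46, d=18, a=5
  k=2: m=44, d=11, a=8
  k=3: m=44, d=18, a=5
  k=4: m=46, d=1, a=92
d=1 and a=2a₀=92 at k=4, so the next step gives (m, d) = (46, 18) again — its k=1 value — and the period has length 4.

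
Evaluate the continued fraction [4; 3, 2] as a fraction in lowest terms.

30/7

Using pₖ = aₖpₖ₋₁ + pₖ₋₂ and qₖ = aₖqₖ₋₁ + qₖ₋₂:
  k=0: a=4, p=4, q=1
  k=1: a=3, p=13, q=3
  k=2: a=2, p=30, q=7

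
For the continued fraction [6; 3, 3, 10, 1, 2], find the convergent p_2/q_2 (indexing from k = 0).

63/10

Using pₖ = aₖpₖ₋₁ + pₖ₋₂, qₖ = aₖqₖ₋₁ + qₖ₋₂ (with p₋₁=1, p₋₂=0, q₋₁=0, q₋₂=1):
  k=0: a=6, p=6, q=1
  k=1: a=3, p=19, q=3
  k=2: a=3, p=63, q=10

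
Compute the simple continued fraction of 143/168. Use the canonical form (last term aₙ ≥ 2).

143 = 0*168 + 143
168 = 1*143 + 25
143 = 5*25 + 18
25 = 1*18 + 7
18 = 2*7 + 4
7 = 1*4 + 3
4 = 1*3 + 1
3 = 3*1 + 0  (stop)
So 143/168 = [0; 1, 5, 1, 2, 1, 1, 3].

[0; 1, 5, 1, 2, 1, 1, 3]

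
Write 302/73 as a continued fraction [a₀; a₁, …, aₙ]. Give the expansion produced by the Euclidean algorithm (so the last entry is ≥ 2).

302 = 4×73 + 10
73 = 7×10 + 3
10 = 3×3 + 1
3 = 3×1 + 0  (stop)
So 302/73 = [4; 7, 3, 3].

[4; 7, 3, 3]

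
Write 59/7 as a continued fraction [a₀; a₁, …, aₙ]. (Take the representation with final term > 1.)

[8; 2, 3]

59 = 8×7 + 3
7 = 2×3 + 1
3 = 3×1 + 0  (stop)
So 59/7 = [8; 2, 3].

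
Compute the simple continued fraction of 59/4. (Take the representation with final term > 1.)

59 = 14×4 + 3
4 = 1×3 + 1
3 = 3×1 + 0  (stop)
So 59/4 = [14; 1, 3].

[14; 1, 3]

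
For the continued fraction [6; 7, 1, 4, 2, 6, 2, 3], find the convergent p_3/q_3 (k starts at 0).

Using pₖ = aₖpₖ₋₁ + pₖ₋₂, qₖ = aₖqₖ₋₁ + qₖ₋₂ (with p₋₁=1, p₋₂=0, q₋₁=0, q₋₂=1):
  k=0: a=6, p=6, q=1
  k=1: a=7, p=43, q=7
  k=2: a=1, p=49, q=8
  k=3: a=4, p=239, q=39

239/39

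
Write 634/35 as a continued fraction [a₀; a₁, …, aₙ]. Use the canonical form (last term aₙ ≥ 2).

[18; 8, 1, 3]

634 = 18*35 + 4
35 = 8*4 + 3
4 = 1*3 + 1
3 = 3*1 + 0  (stop)
So 634/35 = [18; 8, 1, 3].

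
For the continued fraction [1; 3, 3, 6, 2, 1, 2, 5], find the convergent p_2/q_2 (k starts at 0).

13/10

Using pₖ = aₖpₖ₋₁ + pₖ₋₂, qₖ = aₖqₖ₋₁ + qₖ₋₂ (with p₋₁=1, p₋₂=0, q₋₁=0, q₋₂=1):
  k=0: a=1, p=1, q=1
  k=1: a=3, p=4, q=3
  k=2: a=3, p=13, q=10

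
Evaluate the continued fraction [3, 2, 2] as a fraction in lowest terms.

Fold from the inside: start with 2/1.
  2 + 1/2 = 5/2
  3 + 2/5 = 17/5

17/5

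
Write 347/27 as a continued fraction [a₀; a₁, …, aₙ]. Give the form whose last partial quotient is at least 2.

347 = 12·27 + 23
27 = 1·23 + 4
23 = 5·4 + 3
4 = 1·3 + 1
3 = 3·1 + 0  (stop)
So 347/27 = [12; 1, 5, 1, 3].

[12; 1, 5, 1, 3]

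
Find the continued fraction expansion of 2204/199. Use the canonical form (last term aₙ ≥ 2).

[11; 13, 3, 1, 3]

2204 = 11*199 + 15
199 = 13*15 + 4
15 = 3*4 + 3
4 = 1*3 + 1
3 = 3*1 + 0  (stop)
So 2204/199 = [11; 13, 3, 1, 3].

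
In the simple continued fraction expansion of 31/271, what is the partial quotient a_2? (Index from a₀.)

31 = 0·271 + 31   →  a_0 = 0
271 = 8·31 + 23   →  a_1 = 8
31 = 1·23 + 8   →  a_2 = 1

1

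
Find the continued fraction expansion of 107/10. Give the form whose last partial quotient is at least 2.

[10; 1, 2, 3]

107 = 10*10 + 7
10 = 1*7 + 3
7 = 2*3 + 1
3 = 3*1 + 0  (stop)
So 107/10 = [10; 1, 2, 3].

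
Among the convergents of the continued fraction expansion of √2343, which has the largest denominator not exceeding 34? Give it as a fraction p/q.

√2343 = [48; 2, 2, 8, 2, 2, 96, …] (period length 6).
Convergents:
  p_0/q_0 = 48/1
  p_1/q_1 = 97/2
  p_2/q_2 = 242/5
  p_3/q_3 = 2033/42
q_2 = 5 ≤ 34 < 42 = q_3, so the answer is 242/5.

242/5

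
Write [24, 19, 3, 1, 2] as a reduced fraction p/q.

5099/212

Using pₖ = aₖpₖ₋₁ + pₖ₋₂ and qₖ = aₖqₖ₋₁ + qₖ₋₂:
  k=0: a=24, p=24, q=1
  k=1: a=19, p=457, q=19
  k=2: a=3, p=1395, q=58
  k=3: a=1, p=1852, q=77
  k=4: a=2, p=5099, q=212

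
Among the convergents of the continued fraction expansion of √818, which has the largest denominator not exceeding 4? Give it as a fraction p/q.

√818 = [28; 1, 1, 1, 1, 56, …] (period length 5).
Convergents:
  p_0/q_0 = 28/1
  p_1/q_1 = 29/1
  p_2/q_2 = 57/2
  p_3/q_3 = 86/3
  p_4/q_4 = 143/5
q_3 = 3 ≤ 4 < 5 = q_4, so the answer is 86/3.

86/3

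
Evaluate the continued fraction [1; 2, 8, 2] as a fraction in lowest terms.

53/36

Using pₖ = aₖpₖ₋₁ + pₖ₋₂ and qₖ = aₖqₖ₋₁ + qₖ₋₂:
  k=0: a=1, p=1, q=1
  k=1: a=2, p=3, q=2
  k=2: a=8, p=25, q=17
  k=3: a=2, p=53, q=36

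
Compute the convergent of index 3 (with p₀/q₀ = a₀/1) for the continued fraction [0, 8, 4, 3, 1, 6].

Using pₖ = aₖpₖ₋₁ + pₖ₋₂, qₖ = aₖqₖ₋₁ + qₖ₋₂ (with p₋₁=1, p₋₂=0, q₋₁=0, q₋₂=1):
  k=0: a=0, p=0, q=1
  k=1: a=8, p=1, q=8
  k=2: a=4, p=4, q=33
  k=3: a=3, p=13, q=107

13/107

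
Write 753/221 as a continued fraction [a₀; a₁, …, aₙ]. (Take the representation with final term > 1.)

753 = 3×221 + 90
221 = 2×90 + 41
90 = 2×41 + 8
41 = 5×8 + 1
8 = 8×1 + 0  (stop)
So 753/221 = [3; 2, 2, 5, 8].

[3; 2, 2, 5, 8]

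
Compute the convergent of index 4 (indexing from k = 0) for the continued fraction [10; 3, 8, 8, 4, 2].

8638/837

Using pₖ = aₖpₖ₋₁ + pₖ₋₂, qₖ = aₖqₖ₋₁ + qₖ₋₂ (with p₋₁=1, p₋₂=0, q₋₁=0, q₋₂=1):
  k=0: a=10, p=10, q=1
  k=1: a=3, p=31, q=3
  k=2: a=8, p=258, q=25
  k=3: a=8, p=2095, q=203
  k=4: a=4, p=8638, q=837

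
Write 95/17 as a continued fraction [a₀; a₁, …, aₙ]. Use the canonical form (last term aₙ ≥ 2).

95 = 5*17 + 10
17 = 1*10 + 7
10 = 1*7 + 3
7 = 2*3 + 1
3 = 3*1 + 0  (stop)
So 95/17 = [5; 1, 1, 2, 3].

[5; 1, 1, 2, 3]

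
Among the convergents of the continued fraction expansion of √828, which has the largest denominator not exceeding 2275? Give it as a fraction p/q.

65348/2271

√828 = [28; 1, 3, 2, 3, 1, 56, …] (period length 6).
Convergents:
  p_0/q_0 = 28/1
  p_1/q_1 = 29/1
  p_2/q_2 = 115/4
  p_3/q_3 = 259/9
  p_4/q_4 = 892/31
  p_5/q_5 = 1151/40
  p_6/q_6 = 65348/2271
  p_7/q_7 = 66499/2311
q_6 = 2271 ≤ 2275 < 2311 = q_7, so the answer is 65348/2271.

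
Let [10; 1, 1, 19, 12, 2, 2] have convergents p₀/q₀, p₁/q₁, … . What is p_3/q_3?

410/39

Using pₖ = aₖpₖ₋₁ + pₖ₋₂, qₖ = aₖqₖ₋₁ + qₖ₋₂ (with p₋₁=1, p₋₂=0, q₋₁=0, q₋₂=1):
  k=0: a=10, p=10, q=1
  k=1: a=1, p=11, q=1
  k=2: a=1, p=21, q=2
  k=3: a=19, p=410, q=39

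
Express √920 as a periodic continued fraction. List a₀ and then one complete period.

a₀ = ⌊√920⌋ = 30.
With m₀=0, d₀=1 and mₖ₊₁ = dₖaₖ − mₖ, dₖ₊₁ = (n − mₖ₊₁²)/dₖ, aₖ₊₁ = ⌊(a₀+mₖ₊₁)/dₖ₊₁⌋:
  k=1: m=30, d=20, a=3
  k=2: m=30, d=1, a=60
d=1 and a=2a₀=60 at k=2, so the next step gives (m, d) = (30, 20) again — its k=1 value — and the period has length 2.

[30; 3, 60]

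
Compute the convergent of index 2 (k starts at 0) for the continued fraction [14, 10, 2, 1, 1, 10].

Using pₖ = aₖpₖ₋₁ + pₖ₋₂, qₖ = aₖqₖ₋₁ + qₖ₋₂ (with p₋₁=1, p₋₂=0, q₋₁=0, q₋₂=1):
  k=0: a=14, p=14, q=1
  k=1: a=10, p=141, q=10
  k=2: a=2, p=296, q=21

296/21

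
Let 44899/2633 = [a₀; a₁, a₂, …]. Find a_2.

44899 = 17·2633 + 138   →  a_0 = 17
2633 = 19·138 + 11   →  a_1 = 19
138 = 12·11 + 6   →  a_2 = 12

12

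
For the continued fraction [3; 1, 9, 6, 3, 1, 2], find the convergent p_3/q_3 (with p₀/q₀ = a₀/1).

Using pₖ = aₖpₖ₋₁ + pₖ₋₂, qₖ = aₖqₖ₋₁ + qₖ₋₂ (with p₋₁=1, p₋₂=0, q₋₁=0, q₋₂=1):
  k=0: a=3, p=3, q=1
  k=1: a=1, p=4, q=1
  k=2: a=9, p=39, q=10
  k=3: a=6, p=238, q=61

238/61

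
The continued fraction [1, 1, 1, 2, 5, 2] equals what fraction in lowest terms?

94/59

Using pₖ = aₖpₖ₋₁ + pₖ₋₂ and qₖ = aₖqₖ₋₁ + qₖ₋₂:
  k=0: a=1, p=1, q=1
  k=1: a=1, p=2, q=1
  k=2: a=1, p=3, q=2
  k=3: a=2, p=8, q=5
  k=4: a=5, p=43, q=27
  k=5: a=2, p=94, q=59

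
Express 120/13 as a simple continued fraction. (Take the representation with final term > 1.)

120 = 9*13 + 3
13 = 4*3 + 1
3 = 3*1 + 0  (stop)
So 120/13 = [9; 4, 3].

[9; 4, 3]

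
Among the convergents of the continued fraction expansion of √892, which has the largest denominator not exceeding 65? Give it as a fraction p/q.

√892 = [29; 1, 6, 2, 14, 2, 6, 1, 58, …] (period length 8).
Convergents:
  p_0/q_0 = 29/1
  p_1/q_1 = 30/1
  p_2/q_2 = 209/7
  p_3/q_3 = 448/15
  p_4/q_4 = 6481/217
q_3 = 15 ≤ 65 < 217 = q_4, so the answer is 448/15.

448/15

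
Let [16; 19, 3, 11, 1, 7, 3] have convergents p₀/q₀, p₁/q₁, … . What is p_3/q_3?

10546/657

Using pₖ = aₖpₖ₋₁ + pₖ₋₂, qₖ = aₖqₖ₋₁ + qₖ₋₂ (with p₋₁=1, p₋₂=0, q₋₁=0, q₋₂=1):
  k=0: a=16, p=16, q=1
  k=1: a=19, p=305, q=19
  k=2: a=3, p=931, q=58
  k=3: a=11, p=10546, q=657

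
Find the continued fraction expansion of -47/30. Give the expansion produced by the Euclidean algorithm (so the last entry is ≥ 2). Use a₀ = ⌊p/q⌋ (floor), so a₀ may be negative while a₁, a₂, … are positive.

[-2; 2, 3, 4]

-47 = -2×30 + 13
30 = 2×13 + 4
13 = 3×4 + 1
4 = 4×1 + 0  (stop)
So -47/30 = [-2; 2, 3, 4].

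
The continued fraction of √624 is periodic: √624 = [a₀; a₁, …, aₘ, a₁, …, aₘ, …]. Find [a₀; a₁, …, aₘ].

[24; 1, 48]

a₀ = ⌊√624⌋ = 24.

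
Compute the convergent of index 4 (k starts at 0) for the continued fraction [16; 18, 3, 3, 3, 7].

Using pₖ = aₖpₖ₋₁ + pₖ₋₂, qₖ = aₖqₖ₋₁ + qₖ₋₂ (with p₋₁=1, p₋₂=0, q₋₁=0, q₋₂=1):
  k=0: a=16, p=16, q=1
  k=1: a=18, p=289, q=18
  k=2: a=3, p=883, q=55
  k=3: a=3, p=2938, q=183
  k=4: a=3, p=9697, q=604

9697/604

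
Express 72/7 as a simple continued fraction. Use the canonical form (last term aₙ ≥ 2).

[10; 3, 2]

72 = 10*7 + 2
7 = 3*2 + 1
2 = 2*1 + 0  (stop)
So 72/7 = [10; 3, 2].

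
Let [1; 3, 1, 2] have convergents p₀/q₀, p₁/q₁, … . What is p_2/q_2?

Using pₖ = aₖpₖ₋₁ + pₖ₋₂, qₖ = aₖqₖ₋₁ + qₖ₋₂ (with p₋₁=1, p₋₂=0, q₋₁=0, q₋₂=1):
  k=0: a=1, p=1, q=1
  k=1: a=3, p=4, q=3
  k=2: a=1, p=5, q=4

5/4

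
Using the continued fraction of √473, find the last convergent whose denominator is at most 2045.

√473 = [21; 1, 2, 1, 42, …] (period length 4).
Convergents:
  p_0/q_0 = 21/1
  p_1/q_1 = 22/1
  p_2/q_2 = 65/3
  p_3/q_3 = 87/4
  p_4/q_4 = 3719/171
  p_5/q_5 = 3806/175
  p_6/q_6 = 11331/521
  p_7/q_7 = 15137/696
  p_8/q_8 = 647085/29753
q_7 = 696 ≤ 2045 < 29753 = q_8, so the answer is 15137/696.

15137/696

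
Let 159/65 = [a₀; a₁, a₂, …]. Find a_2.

159 = 2·65 + 29   →  a_0 = 2
65 = 2·29 + 7   →  a_1 = 2
29 = 4·7 + 1   →  a_2 = 4

4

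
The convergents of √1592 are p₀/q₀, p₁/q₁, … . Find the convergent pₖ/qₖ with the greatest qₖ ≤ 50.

√1592 = [39; 1, 8, 1, 78, …] (period length 4).
Convergents:
  p_0/q_0 = 39/1
  p_1/q_1 = 40/1
  p_2/q_2 = 359/9
  p_3/q_3 = 399/10
  p_4/q_4 = 31481/789
q_3 = 10 ≤ 50 < 789 = q_4, so the answer is 399/10.

399/10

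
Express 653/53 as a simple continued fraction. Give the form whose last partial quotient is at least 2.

[12; 3, 8, 2]

653 = 12×53 + 17
53 = 3×17 + 2
17 = 8×2 + 1
2 = 2×1 + 0  (stop)
So 653/53 = [12; 3, 8, 2].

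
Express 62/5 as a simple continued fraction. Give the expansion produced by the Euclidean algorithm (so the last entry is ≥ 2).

[12; 2, 2]

62 = 12·5 + 2
5 = 2·2 + 1
2 = 2·1 + 0  (stop)
So 62/5 = [12; 2, 2].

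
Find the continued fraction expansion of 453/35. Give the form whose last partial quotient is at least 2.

453 = 12×35 + 33
35 = 1×33 + 2
33 = 16×2 + 1
2 = 2×1 + 0  (stop)
So 453/35 = [12; 1, 16, 2].

[12; 1, 16, 2]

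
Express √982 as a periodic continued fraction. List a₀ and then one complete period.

a₀ = ⌊√982⌋ = 31.
With m₀=0, d₀=1 and mₖ₊₁ = dₖaₖ − mₖ, dₖ₊₁ = (n − mₖ₊₁²)/dₖ, aₖ₊₁ = ⌊(a₀+mₖ₊₁)/dₖ₊₁⌋:
  k=1: m=31, d=21, a=2
  k=2: m=11, d=41, a=1
  k=3: m=30, d=2, a=30
  k=4: m=30, d=41, a=1
  k=5: m=11, d=21, a=2
  k=6: m=31, d=1, a=62
d=1 and a=2a₀=62 at k=6, so the next step gives (m, d) = (31, 21) again — its k=1 value — and the period has length 6.

[31; 2, 1, 30, 1, 2, 62]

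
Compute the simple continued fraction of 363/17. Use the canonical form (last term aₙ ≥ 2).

363 = 21·17 + 6
17 = 2·6 + 5
6 = 1·5 + 1
5 = 5·1 + 0  (stop)
So 363/17 = [21; 2, 1, 5].

[21; 2, 1, 5]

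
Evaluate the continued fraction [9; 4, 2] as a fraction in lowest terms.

Fold from the inside: start with 2/1.
  4 + 1/2 = 9/2
  9 + 2/9 = 83/9

83/9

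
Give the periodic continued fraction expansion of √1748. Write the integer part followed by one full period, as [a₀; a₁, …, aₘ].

[41; 1, 4, 4, 4, 1, 82]

a₀ = ⌊√1748⌋ = 41.
With m₀=0, d₀=1 and mₖ₊₁ = dₖaₖ − mₖ, dₖ₊₁ = (n − mₖ₊₁²)/dₖ, aₖ₊₁ = ⌊(a₀+mₖ₊₁)/dₖ₊₁⌋:
  k=1: m=41, d=67, a=1
  k=2: m=26, d=16, a=4
  k=3: m=38, d=19, a=4
  k=4: m=38, d=16, a=4
  k=5: m=26, d=67, a=1
  k=6: m=41, d=1, a=82
d=1 and a=2a₀=82 at k=6, so the next step gives (m, d) = (41, 67) again — its k=1 value — and the period has length 6.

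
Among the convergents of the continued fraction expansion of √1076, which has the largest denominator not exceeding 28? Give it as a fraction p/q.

164/5

√1076 = [32; 1, 4, 16, 4, 1, 64, …] (period length 6).
Convergents:
  p_0/q_0 = 32/1
  p_1/q_1 = 33/1
  p_2/q_2 = 164/5
  p_3/q_3 = 2657/81
q_2 = 5 ≤ 28 < 81 = q_3, so the answer is 164/5.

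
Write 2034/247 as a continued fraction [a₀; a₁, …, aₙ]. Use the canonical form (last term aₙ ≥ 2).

2034 = 8*247 + 58
247 = 4*58 + 15
58 = 3*15 + 13
15 = 1*13 + 2
13 = 6*2 + 1
2 = 2*1 + 0  (stop)
So 2034/247 = [8; 4, 3, 1, 6, 2].

[8; 4, 3, 1, 6, 2]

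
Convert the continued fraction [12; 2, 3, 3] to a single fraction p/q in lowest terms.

286/23

Fold from the inside: start with 3/1.
  3 + 1/3 = 10/3
  2 + 3/10 = 23/10
  12 + 10/23 = 286/23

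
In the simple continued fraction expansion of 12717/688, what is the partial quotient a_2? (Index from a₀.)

15

12717 = 18·688 + 333   →  a_0 = 18
688 = 2·333 + 22   →  a_1 = 2
333 = 15·22 + 3   →  a_2 = 15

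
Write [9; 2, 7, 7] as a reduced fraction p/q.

Fold from the inside: start with 7/1.
  7 + 1/7 = 50/7
  2 + 7/50 = 107/50
  9 + 50/107 = 1013/107

1013/107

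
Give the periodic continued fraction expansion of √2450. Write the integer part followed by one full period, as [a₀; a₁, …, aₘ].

a₀ = ⌊√2450⌋ = 49.
With m₀=0, d₀=1 and mₖ₊₁ = dₖaₖ − mₖ, dₖ₊₁ = (n − mₖ₊₁²)/dₖ, aₖ₊₁ = ⌊(a₀+mₖ₊₁)/dₖ₊₁⌋:
  k=1: m=49, d=49, a=2
  k=2: m=49, d=1, a=98
d=1 and a=2a₀=98 at k=2, so the next step gives (m, d) = (49, 49) again — its k=1 value — and the period has length 2.

[49; 2, 98]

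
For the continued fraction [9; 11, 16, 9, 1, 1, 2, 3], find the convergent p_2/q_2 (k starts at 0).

Using pₖ = aₖpₖ₋₁ + pₖ₋₂, qₖ = aₖqₖ₋₁ + qₖ₋₂ (with p₋₁=1, p₋₂=0, q₋₁=0, q₋₂=1):
  k=0: a=9, p=9, q=1
  k=1: a=11, p=100, q=11
  k=2: a=16, p=1609, q=177

1609/177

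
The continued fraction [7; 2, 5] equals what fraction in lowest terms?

82/11

Using pₖ = aₖpₖ₋₁ + pₖ₋₂ and qₖ = aₖqₖ₋₁ + qₖ₋₂:
  k=0: a=7, p=7, q=1
  k=1: a=2, p=15, q=2
  k=2: a=5, p=82, q=11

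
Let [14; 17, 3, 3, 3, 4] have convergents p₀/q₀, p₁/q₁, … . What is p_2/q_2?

Using pₖ = aₖpₖ₋₁ + pₖ₋₂, qₖ = aₖqₖ₋₁ + qₖ₋₂ (with p₋₁=1, p₋₂=0, q₋₁=0, q₋₂=1):
  k=0: a=14, p=14, q=1
  k=1: a=17, p=239, q=17
  k=2: a=3, p=731, q=52

731/52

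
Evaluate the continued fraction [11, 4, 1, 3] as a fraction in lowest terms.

213/19

Fold from the inside: start with 3/1.
  1 + 1/3 = 4/3
  4 + 3/4 = 19/4
  11 + 4/19 = 213/19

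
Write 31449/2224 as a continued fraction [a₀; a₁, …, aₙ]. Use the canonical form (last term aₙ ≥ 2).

[14; 7, 9, 2, 16]

31449 = 14×2224 + 313
2224 = 7×313 + 33
313 = 9×33 + 16
33 = 2×16 + 1
16 = 16×1 + 0  (stop)
So 31449/2224 = [14; 7, 9, 2, 16].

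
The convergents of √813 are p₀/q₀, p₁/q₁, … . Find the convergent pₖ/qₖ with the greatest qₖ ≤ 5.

√813 = [28; 1, 1, 18, 1, 1, 56, …] (period length 6).
Convergents:
  p_0/q_0 = 28/1
  p_1/q_1 = 29/1
  p_2/q_2 = 57/2
  p_3/q_3 = 1055/37
q_2 = 2 ≤ 5 < 37 = q_3, so the answer is 57/2.

57/2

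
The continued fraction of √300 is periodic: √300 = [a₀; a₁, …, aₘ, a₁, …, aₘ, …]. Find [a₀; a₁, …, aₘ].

a₀ = ⌊√300⌋ = 17.
With m₀=0, d₀=1 and mₖ₊₁ = dₖaₖ − mₖ, dₖ₊₁ = (n − mₖ₊₁²)/dₖ, aₖ₊₁ = ⌊(a₀+mₖ₊₁)/dₖ₊₁⌋:
  k=1: m=17, d=11, a=3
  k=2: m=16, d=4, a=8
  k=3: m=16, d=11, a=3
  k=4: m=17, d=1, a=34
d=1 and a=2a₀=34 at k=4, so the next step gives (m, d) = (17, 11) again — its k=1 value — and the period has length 4.

[17; 3, 8, 3, 34]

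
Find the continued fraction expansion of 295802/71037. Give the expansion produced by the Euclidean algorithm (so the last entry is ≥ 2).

[4; 6, 10, 2, 8, 16, 4]

295802 = 4*71037 + 11654
71037 = 6*11654 + 1113
11654 = 10*1113 + 524
1113 = 2*524 + 65
524 = 8*65 + 4
65 = 16*4 + 1
4 = 4*1 + 0  (stop)
So 295802/71037 = [4; 6, 10, 2, 8, 16, 4].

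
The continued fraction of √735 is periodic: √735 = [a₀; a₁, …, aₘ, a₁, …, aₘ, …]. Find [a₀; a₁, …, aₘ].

[27; 9, 54]

a₀ = ⌊√735⌋ = 27.
With m₀=0, d₀=1 and mₖ₊₁ = dₖaₖ − mₖ, dₖ₊₁ = (n − mₖ₊₁²)/dₖ, aₖ₊₁ = ⌊(a₀+mₖ₊₁)/dₖ₊₁⌋:
  k=1: m=27, d=6, a=9
  k=2: m=27, d=1, a=54
d=1 and a=2a₀=54 at k=2, so the next step gives (m, d) = (27, 6) again — its k=1 value — and the period has length 2.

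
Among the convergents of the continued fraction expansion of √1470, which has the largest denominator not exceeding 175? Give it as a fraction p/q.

√1470 = [38; 2, 1, 14, 1, 2, 76, …] (period length 6).
Convergents:
  p_0/q_0 = 38/1
  p_1/q_1 = 77/2
  p_2/q_2 = 115/3
  p_3/q_3 = 1687/44
  p_4/q_4 = 1802/47
  p_5/q_5 = 5291/138
  p_6/q_6 = 403918/10535
q_5 = 138 ≤ 175 < 10535 = q_6, so the answer is 5291/138.

5291/138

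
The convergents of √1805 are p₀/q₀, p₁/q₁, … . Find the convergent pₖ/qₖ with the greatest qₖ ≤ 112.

√1805 = [42; 2, 16, 2, 84, …] (period length 4).
Convergents:
  p_0/q_0 = 42/1
  p_1/q_1 = 85/2
  p_2/q_2 = 1402/33
  p_3/q_3 = 2889/68
  p_4/q_4 = 244078/5745
q_3 = 68 ≤ 112 < 5745 = q_4, so the answer is 2889/68.

2889/68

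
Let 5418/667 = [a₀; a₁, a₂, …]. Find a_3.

5418 = 8·667 + 82   →  a_0 = 8
667 = 8·82 + 11   →  a_1 = 8
82 = 7·11 + 5   →  a_2 = 7
11 = 2·5 + 1   →  a_3 = 2

2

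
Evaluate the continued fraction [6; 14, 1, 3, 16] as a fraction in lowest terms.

Fold from the inside: start with 16/1.
  3 + 1/16 = 49/16
  1 + 16/49 = 65/49
  14 + 49/65 = 959/65
  6 + 65/959 = 5819/959

5819/959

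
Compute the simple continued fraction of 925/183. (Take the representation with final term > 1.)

925 = 5×183 + 10
183 = 18×10 + 3
10 = 3×3 + 1
3 = 3×1 + 0  (stop)
So 925/183 = [5; 18, 3, 3].

[5; 18, 3, 3]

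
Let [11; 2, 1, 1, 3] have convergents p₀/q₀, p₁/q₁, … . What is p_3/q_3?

Using pₖ = aₖpₖ₋₁ + pₖ₋₂, qₖ = aₖqₖ₋₁ + qₖ₋₂ (with p₋₁=1, p₋₂=0, q₋₁=0, q₋₂=1):
  k=0: a=11, p=11, q=1
  k=1: a=2, p=23, q=2
  k=2: a=1, p=34, q=3
  k=3: a=1, p=57, q=5

57/5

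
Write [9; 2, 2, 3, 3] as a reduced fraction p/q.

Using pₖ = aₖpₖ₋₁ + pₖ₋₂ and qₖ = aₖqₖ₋₁ + qₖ₋₂:
  k=0: a=9, p=9, q=1
  k=1: a=2, p=19, q=2
  k=2: a=2, p=47, q=5
  k=3: a=3, p=160, q=17
  k=4: a=3, p=527, q=56

527/56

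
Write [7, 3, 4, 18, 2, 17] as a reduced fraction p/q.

Fold from the inside: start with 17/1.
  2 + 1/17 = 35/17
  18 + 17/35 = 647/35
  4 + 35/647 = 2623/647
  3 + 647/2623 = 8516/2623
  7 + 2623/8516 = 62235/8516

62235/8516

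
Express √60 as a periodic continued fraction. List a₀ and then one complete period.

[7; 1, 2, 1, 14]

a₀ = ⌊√60⌋ = 7.
With m₀=0, d₀=1 and mₖ₊₁ = dₖaₖ − mₖ, dₖ₊₁ = (n − mₖ₊₁²)/dₖ, aₖ₊₁ = ⌊(a₀+mₖ₊₁)/dₖ₊₁⌋:
  k=1: m=7, d=11, a=1
  k=2: m=4, d=4, a=2
  k=3: m=4, d=11, a=1
  k=4: m=7, d=1, a=14
d=1 and a=2a₀=14 at k=4, so the next step gives (m, d) = (7, 11) again — its k=1 value — and the period has length 4.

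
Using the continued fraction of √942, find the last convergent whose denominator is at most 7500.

√942 = [30; 1, 2, 4, 20, 4, 2, 1, 60, …] (period length 8).
Convergents:
  p_0/q_0 = 30/1
  p_1/q_1 = 31/1
  p_2/q_2 = 92/3
  p_3/q_3 = 399/13
  p_4/q_4 = 8072/263
  p_5/q_5 = 32687/1065
  p_6/q_6 = 73446/2393
  p_7/q_7 = 106133/3458
  p_8/q_8 = 6441426/209873
q_7 = 3458 ≤ 7500 < 209873 = q_8, so the answer is 106133/3458.

106133/3458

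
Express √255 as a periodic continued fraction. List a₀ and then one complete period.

a₀ = ⌊√255⌋ = 15.
With m₀=0, d₀=1 and mₖ₊₁ = dₖaₖ − mₖ, dₖ₊₁ = (n − mₖ₊₁²)/dₖ, aₖ₊₁ = ⌊(a₀+mₖ₊₁)/dₖ₊₁⌋:
  k=1: m=15, d=30, a=1
  k=2: m=15, d=1, a=30
d=1 and a=2a₀=30 at k=2, so the next step gives (m, d) = (15, 30) again — its k=1 value — and the period has length 2.

[15; 1, 30]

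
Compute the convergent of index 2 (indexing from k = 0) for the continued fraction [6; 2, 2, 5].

Using pₖ = aₖpₖ₋₁ + pₖ₋₂, qₖ = aₖqₖ₋₁ + qₖ₋₂ (with p₋₁=1, p₋₂=0, q₋₁=0, q₋₂=1):
  k=0: a=6, p=6, q=1
  k=1: a=2, p=13, q=2
  k=2: a=2, p=32, q=5

32/5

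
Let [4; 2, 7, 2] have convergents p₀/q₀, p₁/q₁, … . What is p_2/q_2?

Using pₖ = aₖpₖ₋₁ + pₖ₋₂, qₖ = aₖqₖ₋₁ + qₖ₋₂ (with p₋₁=1, p₋₂=0, q₋₁=0, q₋₂=1):
  k=0: a=4, p=4, q=1
  k=1: a=2, p=9, q=2
  k=2: a=7, p=67, q=15

67/15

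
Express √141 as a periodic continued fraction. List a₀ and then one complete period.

[11; 1, 6, 1, 22]

a₀ = ⌊√141⌋ = 11.
With m₀=0, d₀=1 and mₖ₊₁ = dₖaₖ − mₖ, dₖ₊₁ = (n − mₖ₊₁²)/dₖ, aₖ₊₁ = ⌊(a₀+mₖ₊₁)/dₖ₊₁⌋:
  k=1: m=11, d=20, a=1
  k=2: m=9, d=3, a=6
  k=3: m=9, d=20, a=1
  k=4: m=11, d=1, a=22
d=1 and a=2a₀=22 at k=4, so the next step gives (m, d) = (11, 20) again — its k=1 value — and the period has length 4.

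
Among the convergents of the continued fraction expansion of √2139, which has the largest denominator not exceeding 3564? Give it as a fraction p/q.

√2139 = [46; 4, 92, …] (period length 2).
Convergents:
  p_0/q_0 = 46/1
  p_1/q_1 = 185/4
  p_2/q_2 = 17066/369
  p_3/q_3 = 68449/1480
  p_4/q_4 = 6314374/136529
q_3 = 1480 ≤ 3564 < 136529 = q_4, so the answer is 68449/1480.

68449/1480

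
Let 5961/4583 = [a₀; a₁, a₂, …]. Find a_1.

5961 = 1·4583 + 1378   →  a_0 = 1
4583 = 3·1378 + 449   →  a_1 = 3

3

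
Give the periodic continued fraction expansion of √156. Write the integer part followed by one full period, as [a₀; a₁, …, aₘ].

a₀ = ⌊√156⌋ = 12.
With m₀=0, d₀=1 and mₖ₊₁ = dₖaₖ − mₖ, dₖ₊₁ = (n − mₖ₊₁²)/dₖ, aₖ₊₁ = ⌊(a₀+mₖ₊₁)/dₖ₊₁⌋:
  k=1: m=12, d=12, a=2
  k=2: m=12, d=1, a=24
d=1 and a=2a₀=24 at k=2, so the next step gives (m, d) = (12, 12) again — its k=1 value — and the period has length 2.

[12; 2, 24]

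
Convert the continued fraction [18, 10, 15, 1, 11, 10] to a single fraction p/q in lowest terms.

350784/19381

Using pₖ = aₖpₖ₋₁ + pₖ₋₂ and qₖ = aₖqₖ₋₁ + qₖ₋₂:
  k=0: a=18, p=18, q=1
  k=1: a=10, p=181, q=10
  k=2: a=15, p=2733, q=151
  k=3: a=1, p=2914, q=161
  k=4: a=11, p=34787, q=1922
  k=5: a=10, p=350784, q=19381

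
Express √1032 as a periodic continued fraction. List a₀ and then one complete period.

a₀ = ⌊√1032⌋ = 32.
With m₀=0, d₀=1 and mₖ₊₁ = dₖaₖ − mₖ, dₖ₊₁ = (n − mₖ₊₁²)/dₖ, aₖ₊₁ = ⌊(a₀+mₖ₊₁)/dₖ₊₁⌋:
  k=1: m=32, d=8, a=8
  k=2: m=32, d=1, a=64
d=1 and a=2a₀=64 at k=2, so the next step gives (m, d) = (32, 8) again — its k=1 value — and the period has length 2.

[32; 8, 64]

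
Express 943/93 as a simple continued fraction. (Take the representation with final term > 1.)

943 = 10×93 + 13
93 = 7×13 + 2
13 = 6×2 + 1
2 = 2×1 + 0  (stop)
So 943/93 = [10; 7, 6, 2].

[10; 7, 6, 2]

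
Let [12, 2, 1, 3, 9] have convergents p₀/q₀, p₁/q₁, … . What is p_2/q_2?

Using pₖ = aₖpₖ₋₁ + pₖ₋₂, qₖ = aₖqₖ₋₁ + qₖ₋₂ (with p₋₁=1, p₋₂=0, q₋₁=0, q₋₂=1):
  k=0: a=12, p=12, q=1
  k=1: a=2, p=25, q=2
  k=2: a=1, p=37, q=3

37/3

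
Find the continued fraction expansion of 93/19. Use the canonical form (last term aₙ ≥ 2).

93 = 4·19 + 17
19 = 1·17 + 2
17 = 8·2 + 1
2 = 2·1 + 0  (stop)
So 93/19 = [4; 1, 8, 2].

[4; 1, 8, 2]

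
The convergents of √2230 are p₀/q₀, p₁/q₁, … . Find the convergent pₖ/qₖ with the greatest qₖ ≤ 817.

16103/341

√2230 = [47; 4, 2, 18, 2, 4, 94, …] (period length 6).
Convergents:
  p_0/q_0 = 47/1
  p_1/q_1 = 189/4
  p_2/q_2 = 425/9
  p_3/q_3 = 7839/166
  p_4/q_4 = 16103/341
  p_5/q_5 = 72251/1530
q_4 = 341 ≤ 817 < 1530 = q_5, so the answer is 16103/341.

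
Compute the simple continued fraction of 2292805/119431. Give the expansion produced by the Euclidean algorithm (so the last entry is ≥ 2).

[19; 5, 17, 2, 12, 4, 13]

2292805 = 19·119431 + 23616
119431 = 5·23616 + 1351
23616 = 17·1351 + 649
1351 = 2·649 + 53
649 = 12·53 + 13
53 = 4·13 + 1
13 = 13·1 + 0  (stop)
So 2292805/119431 = [19; 5, 17, 2, 12, 4, 13].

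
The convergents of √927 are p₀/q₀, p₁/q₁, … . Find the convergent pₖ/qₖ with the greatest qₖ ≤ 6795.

√927 = [30; 2, 4, 5, 3, 5, 4, 2, 60, …] (period length 8).
Convergents:
  p_0/q_0 = 30/1
  p_1/q_1 = 61/2
  p_2/q_2 = 274/9
  p_3/q_3 = 1431/47
  p_4/q_4 = 4567/150
  p_5/q_5 = 24266/797
  p_6/q_6 = 101631/3338
  p_7/q_7 = 227528/7473
q_6 = 3338 ≤ 6795 < 7473 = q_7, so the answer is 101631/3338.

101631/3338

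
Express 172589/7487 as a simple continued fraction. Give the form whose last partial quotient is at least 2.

[23; 19, 3, 2, 1, 2, 14]

172589 = 23×7487 + 388
7487 = 19×388 + 115
388 = 3×115 + 43
115 = 2×43 + 29
43 = 1×29 + 14
29 = 2×14 + 1
14 = 14×1 + 0  (stop)
So 172589/7487 = [23; 19, 3, 2, 1, 2, 14].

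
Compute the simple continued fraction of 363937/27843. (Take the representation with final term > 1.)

[13; 14, 13, 10, 15]

363937 = 13×27843 + 1978
27843 = 14×1978 + 151
1978 = 13×151 + 15
151 = 10×15 + 1
15 = 15×1 + 0  (stop)
So 363937/27843 = [13; 14, 13, 10, 15].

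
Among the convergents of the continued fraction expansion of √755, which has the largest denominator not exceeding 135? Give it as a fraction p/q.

√755 = [27; 2, 10, 2, 54, …] (period length 4).
Convergents:
  p_0/q_0 = 27/1
  p_1/q_1 = 55/2
  p_2/q_2 = 577/21
  p_3/q_3 = 1209/44
  p_4/q_4 = 65863/2397
q_3 = 44 ≤ 135 < 2397 = q_4, so the answer is 1209/44.

1209/44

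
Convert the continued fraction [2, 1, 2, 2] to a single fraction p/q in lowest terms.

Fold from the inside: start with 2/1.
  2 + 1/2 = 5/2
  1 + 2/5 = 7/5
  2 + 5/7 = 19/7

19/7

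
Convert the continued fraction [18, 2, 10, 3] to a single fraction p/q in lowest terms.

1201/65

Using pₖ = aₖpₖ₋₁ + pₖ₋₂ and qₖ = aₖqₖ₋₁ + qₖ₋₂:
  k=0: a=18, p=18, q=1
  k=1: a=2, p=37, q=2
  k=2: a=10, p=388, q=21
  k=3: a=3, p=1201, q=65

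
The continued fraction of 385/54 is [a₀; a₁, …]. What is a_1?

385 = 7·54 + 7   →  a_0 = 7
54 = 7·7 + 5   →  a_1 = 7

7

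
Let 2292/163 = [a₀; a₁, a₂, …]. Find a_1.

16

2292 = 14·163 + 10   →  a_0 = 14
163 = 16·10 + 3   →  a_1 = 16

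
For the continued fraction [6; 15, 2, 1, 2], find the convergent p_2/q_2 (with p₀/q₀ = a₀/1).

Using pₖ = aₖpₖ₋₁ + pₖ₋₂, qₖ = aₖqₖ₋₁ + qₖ₋₂ (with p₋₁=1, p₋₂=0, q₋₁=0, q₋₂=1):
  k=0: a=6, p=6, q=1
  k=1: a=15, p=91, q=15
  k=2: a=2, p=188, q=31

188/31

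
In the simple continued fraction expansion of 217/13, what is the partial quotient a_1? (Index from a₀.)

217 = 16·13 + 9   →  a_0 = 16
13 = 1·9 + 4   →  a_1 = 1

1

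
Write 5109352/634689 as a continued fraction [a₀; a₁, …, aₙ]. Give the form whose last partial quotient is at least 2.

[8; 19, 1, 14, 12, 15, 1, 10]

5109352 = 8*634689 + 31840
634689 = 19*31840 + 29729
31840 = 1*29729 + 2111
29729 = 14*2111 + 175
2111 = 12*175 + 11
175 = 15*11 + 10
11 = 1*10 + 1
10 = 10*1 + 0  (stop)
So 5109352/634689 = [8; 19, 1, 14, 12, 15, 1, 10].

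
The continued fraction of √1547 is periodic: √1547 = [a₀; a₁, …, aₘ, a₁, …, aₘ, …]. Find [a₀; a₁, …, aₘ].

a₀ = ⌊√1547⌋ = 39.
With m₀=0, d₀=1 and mₖ₊₁ = dₖaₖ − mₖ, dₖ₊₁ = (n − mₖ₊₁²)/dₖ, aₖ₊₁ = ⌊(a₀+mₖ₊₁)/dₖ₊₁⌋:
  k=1: m=39, d=26, a=3
  k=2: m=39, d=1, a=78
d=1 and a=2a₀=78 at k=2, so the next step gives (m, d) = (39, 26) again — its k=1 value — and the period has length 2.

[39; 3, 78]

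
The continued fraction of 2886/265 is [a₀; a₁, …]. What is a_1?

1

2886 = 10·265 + 236   →  a_0 = 10
265 = 1·236 + 29   →  a_1 = 1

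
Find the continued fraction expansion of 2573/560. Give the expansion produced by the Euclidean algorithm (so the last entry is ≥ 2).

2573 = 4×560 + 333
560 = 1×333 + 227
333 = 1×227 + 106
227 = 2×106 + 15
106 = 7×15 + 1
15 = 15×1 + 0  (stop)
So 2573/560 = [4; 1, 1, 2, 7, 15].

[4; 1, 1, 2, 7, 15]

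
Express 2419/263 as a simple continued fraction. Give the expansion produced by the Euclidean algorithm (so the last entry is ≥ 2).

2419 = 9×263 + 52
263 = 5×52 + 3
52 = 17×3 + 1
3 = 3×1 + 0  (stop)
So 2419/263 = [9; 5, 17, 3].

[9; 5, 17, 3]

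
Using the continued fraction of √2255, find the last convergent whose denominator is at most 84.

3609/76

√2255 = [47; 2, 18, 2, 94, …] (period length 4).
Convergents:
  p_0/q_0 = 47/1
  p_1/q_1 = 95/2
  p_2/q_2 = 1757/37
  p_3/q_3 = 3609/76
  p_4/q_4 = 341003/7181
q_3 = 76 ≤ 84 < 7181 = q_4, so the answer is 3609/76.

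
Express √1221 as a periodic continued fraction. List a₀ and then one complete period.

[34; 1, 16, 2, 16, 1, 68]

a₀ = ⌊√1221⌋ = 34.
With m₀=0, d₀=1 and mₖ₊₁ = dₖaₖ − mₖ, dₖ₊₁ = (n − mₖ₊₁²)/dₖ, aₖ₊₁ = ⌊(a₀+mₖ₊₁)/dₖ₊₁⌋:
  k=1: m=34, d=65, a=1
  k=2: m=31, d=4, a=16
  k=3: m=33, d=33, a=2
  k=4: m=33, d=4, a=16
  k=5: m=31, d=65, a=1
  k=6: m=34, d=1, a=68
d=1 and a=2a₀=68 at k=6, so the next step gives (m, d) = (34, 65) again — its k=1 value — and the period has length 6.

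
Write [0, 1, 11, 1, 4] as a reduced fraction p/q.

Using pₖ = aₖpₖ₋₁ + pₖ₋₂ and qₖ = aₖqₖ₋₁ + qₖ₋₂:
  k=0: a=0, p=0, q=1
  k=1: a=1, p=1, q=1
  k=2: a=11, p=11, q=12
  k=3: a=1, p=12, q=13
  k=4: a=4, p=59, q=64

59/64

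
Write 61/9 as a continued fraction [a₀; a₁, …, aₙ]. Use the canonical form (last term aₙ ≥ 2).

61 = 6*9 + 7
9 = 1*7 + 2
7 = 3*2 + 1
2 = 2*1 + 0  (stop)
So 61/9 = [6; 1, 3, 2].

[6; 1, 3, 2]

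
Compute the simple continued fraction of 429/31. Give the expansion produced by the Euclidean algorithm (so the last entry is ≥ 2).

429 = 13×31 + 26
31 = 1×26 + 5
26 = 5×5 + 1
5 = 5×1 + 0  (stop)
So 429/31 = [13; 1, 5, 5].

[13; 1, 5, 5]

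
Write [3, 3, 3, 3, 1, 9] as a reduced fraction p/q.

1387/420

Using pₖ = aₖpₖ₋₁ + pₖ₋₂ and qₖ = aₖqₖ₋₁ + qₖ₋₂:
  k=0: a=3, p=3, q=1
  k=1: a=3, p=10, q=3
  k=2: a=3, p=33, q=10
  k=3: a=3, p=109, q=33
  k=4: a=1, p=142, q=43
  k=5: a=9, p=1387, q=420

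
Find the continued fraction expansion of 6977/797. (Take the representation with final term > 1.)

6977 = 8×797 + 601
797 = 1×601 + 196
601 = 3×196 + 13
196 = 15×13 + 1
13 = 13×1 + 0  (stop)
So 6977/797 = [8; 1, 3, 15, 13].

[8; 1, 3, 15, 13]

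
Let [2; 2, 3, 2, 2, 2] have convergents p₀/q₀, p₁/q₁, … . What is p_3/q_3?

39/16

Using pₖ = aₖpₖ₋₁ + pₖ₋₂, qₖ = aₖqₖ₋₁ + qₖ₋₂ (with p₋₁=1, p₋₂=0, q₋₁=0, q₋₂=1):
  k=0: a=2, p=2, q=1
  k=1: a=2, p=5, q=2
  k=2: a=3, p=17, q=7
  k=3: a=2, p=39, q=16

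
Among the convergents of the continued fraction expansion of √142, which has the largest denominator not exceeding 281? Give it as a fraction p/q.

√142 = [11; 1, 10, 1, 22, …] (period length 4).
Convergents:
  p_0/q_0 = 11/1
  p_1/q_1 = 12/1
  p_2/q_2 = 131/11
  p_3/q_3 = 143/12
  p_4/q_4 = 3277/275
  p_5/q_5 = 3420/287
q_4 = 275 ≤ 281 < 287 = q_5, so the answer is 3277/275.

3277/275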